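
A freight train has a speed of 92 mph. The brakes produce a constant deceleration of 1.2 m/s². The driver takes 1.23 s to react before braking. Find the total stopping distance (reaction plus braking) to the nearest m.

92 mph × 0.44704 = 41.1277 m/s.
Reaction distance = v·t_r = 41.1277 × 1.23 = 50.587 m.
Braking distance = v²/(2a) = 41.1277² / (2 × 1.200) = 1691.488 / 2.400 = 704.787 m.
Total = 50.587 + 704.787 = 755.374 m.

Total stopping distance ≈ 755 m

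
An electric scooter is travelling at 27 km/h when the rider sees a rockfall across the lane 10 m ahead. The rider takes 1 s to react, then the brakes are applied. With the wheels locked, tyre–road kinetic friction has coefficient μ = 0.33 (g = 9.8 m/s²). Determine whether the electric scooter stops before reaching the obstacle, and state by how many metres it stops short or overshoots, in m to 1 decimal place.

27 km/h ÷ 3.6 = 7.5000 m/s.
a = μg = 0.33 × 9.8 = 3.234 m/s².
Reaction distance = 7.5000 × 1 = 7.500 m.
Braking distance = v²/(2a) = 56.250 / 6.468 = 8.697 m.
Total stopping distance = 7.500 + 8.697 = 16.197 m, vs 10 m available — it cannot stop in time and overshoots by 16.197 − 10 = 6.197 m.

No — it overshoots by 6.2 m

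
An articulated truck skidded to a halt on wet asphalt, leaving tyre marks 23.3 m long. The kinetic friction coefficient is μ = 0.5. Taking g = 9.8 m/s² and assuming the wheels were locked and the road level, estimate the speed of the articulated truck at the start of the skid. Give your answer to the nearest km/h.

Initial speed ≈ 54 km/h

Deceleration a = μg = 0.5 × 9.8 = 4.900 m/s².
v = √(2a·d) = √(2 × 4.900 × 23.3) = √228.340 = 15.1109 m/s.
= 15.1109 × 3.6 = 54.399 km/h.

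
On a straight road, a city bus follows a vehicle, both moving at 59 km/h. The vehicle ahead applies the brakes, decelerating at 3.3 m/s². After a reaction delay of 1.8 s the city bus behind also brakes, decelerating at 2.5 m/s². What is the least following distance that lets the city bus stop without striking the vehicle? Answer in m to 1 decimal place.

59 km/h ÷ 3.6 = 16.3889 m/s.
Leader travels v²/(2a_L) = 268.596 / 6.600 = 40.696 m before stopping.
Follower covers v·t_r = 16.3889 × 1.8 = 29.500 m while reacting, then v²/(2a_F) = 268.596 / 5.000 = 53.719 m while braking, for a total of 29.500 + 53.719 = 83.219 m.
Since a_F ≤ a_L and the follower starts braking later, the follower is never slower than the leader, so the closest approach is when both have stopped.
Minimum gap = 83.219 − 40.696 = 42.523 m.

Minimum gap ≈ 42.5 m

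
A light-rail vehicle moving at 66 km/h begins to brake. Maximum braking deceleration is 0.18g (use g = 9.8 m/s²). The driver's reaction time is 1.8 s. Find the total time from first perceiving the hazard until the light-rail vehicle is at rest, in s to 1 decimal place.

Total time ≈ 12.2 s

66 km/h ÷ 3.6 = 18.3333 m/s.
a = 0.18 × 9.8 = 1.764 m/s².
Braking time = v/a = 18.3333 / 1.764 = 10.393 s.
Total = 1.8 + 10.393 = 12.193 s.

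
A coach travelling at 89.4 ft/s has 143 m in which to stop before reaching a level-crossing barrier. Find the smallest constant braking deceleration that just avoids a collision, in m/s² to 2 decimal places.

Required deceleration ≈ 2.60 m/s²

89.4 ft/s × 0.3048 = 27.2491 m/s.
v² = 2a·d ⇒ a = v²/(2d) = 27.2491² / (2 × 143.000) = 742.513 / 286.000 = 2.5962 m/s².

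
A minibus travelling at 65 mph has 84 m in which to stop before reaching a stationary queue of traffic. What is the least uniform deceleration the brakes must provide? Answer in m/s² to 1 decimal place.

65 mph × 0.44704 = 29.0576 m/s.
v² = 2a·d ⇒ a = v²/(2d) = 29.0576² / (2 × 84.000) = 844.344 / 168.000 = 5.0259 m/s².

Required deceleration ≈ 5.0 m/s²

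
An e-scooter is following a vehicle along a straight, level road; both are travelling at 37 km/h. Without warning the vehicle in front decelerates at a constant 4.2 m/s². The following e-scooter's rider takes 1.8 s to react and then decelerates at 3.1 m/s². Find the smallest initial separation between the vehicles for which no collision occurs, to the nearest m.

37 km/h ÷ 3.6 = 10.2778 m/s.
Leader travels v²/(2a_L) = 105.633 / 8.400 = 12.575 m before stopping.
Follower covers v·t_r = 10.2778 × 1.8 = 18.500 m while reacting, then v²/(2a_F) = 105.633 / 6.200 = 17.038 m while braking, for a total of 18.500 + 17.038 = 35.538 m.
Since a_F ≤ a_L and the follower starts braking later, the follower is never slower than the leader, so the closest approach is when both have stopped.
Minimum gap = 35.538 − 12.575 = 22.963 m.

Minimum gap ≈ 23 m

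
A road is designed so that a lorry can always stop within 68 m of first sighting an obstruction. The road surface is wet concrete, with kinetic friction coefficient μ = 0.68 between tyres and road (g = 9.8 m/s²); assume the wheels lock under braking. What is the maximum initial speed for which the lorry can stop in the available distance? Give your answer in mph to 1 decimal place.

a = μg = 0.68 × 9.8 = 6.664 m/s².
v²/(2a) = d ⇒ v = √(2 × 6.664 × 68) = √906.30 = 30.1048 m/s.
30.1048 m/s ÷ 0.44704 = 67.343 mph.

Maximum speed ≈ 67.3 mph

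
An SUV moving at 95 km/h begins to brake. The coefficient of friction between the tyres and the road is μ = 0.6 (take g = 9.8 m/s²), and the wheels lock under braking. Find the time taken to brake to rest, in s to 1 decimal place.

Braking time ≈ 4.5 s

95 km/h ÷ 3.6 = 26.3889 m/s.
a = μg = 0.6 × 9.8 = 5.880 m/s².
Braking time = v/a = 26.3889 / 5.880 = 4.488 s.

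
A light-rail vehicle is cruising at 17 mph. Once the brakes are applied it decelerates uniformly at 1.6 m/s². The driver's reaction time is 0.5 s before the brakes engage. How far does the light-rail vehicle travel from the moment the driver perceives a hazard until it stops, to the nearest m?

Total stopping distance ≈ 22 m

17 mph × 0.44704 = 7.5997 m/s.
Reaction distance = v·t_r = 7.5997 × 0.5 = 3.800 m.
Braking distance = v²/(2a) = 7.5997² / (2 × 1.600) = 57.755 / 3.200 = 18.048 m.
Total = 3.800 + 18.048 = 21.848 m.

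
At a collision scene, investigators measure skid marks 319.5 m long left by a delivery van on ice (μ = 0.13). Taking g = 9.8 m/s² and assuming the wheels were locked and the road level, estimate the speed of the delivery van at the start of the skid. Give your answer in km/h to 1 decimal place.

Initial speed ≈ 102.7 km/h

Deceleration a = μg = 0.13 × 9.8 = 1.274 m/s².
v = √(2a·d) = √(2 × 1.274 × 319.5) = √814.086 = 28.5322 m/s.
= 28.5322 × 3.6 = 102.716 km/h.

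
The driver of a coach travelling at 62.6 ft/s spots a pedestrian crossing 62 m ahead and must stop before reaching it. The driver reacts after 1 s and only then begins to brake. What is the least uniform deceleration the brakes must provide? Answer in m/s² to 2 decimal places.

62.6 ft/s × 0.3048 = 19.0805 m/s.
Distance covered during reaction = 19.0805 × 1 = 19.081 m.
Distance available for braking: 62 − 19.081 = 42.919 m.
v² = 2a·d ⇒ a = v²/(2d) = 19.0805² / (2 × 42.919) = 364.065 / 85.838 = 4.2413 m/s².

Required deceleration ≈ 4.24 m/s²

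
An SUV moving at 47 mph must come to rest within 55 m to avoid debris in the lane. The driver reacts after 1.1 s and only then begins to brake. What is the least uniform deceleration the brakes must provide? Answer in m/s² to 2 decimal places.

Required deceleration ≈ 6.92 m/s²

47 mph × 0.44704 = 21.0109 m/s.
Distance covered during reaction = 21.0109 × 1.1 = 23.112 m.
Distance available for braking: 55 − 23.112 = 31.888 m.
v² = 2a·d ⇒ a = v²/(2d) = 21.0109² / (2 × 31.888) = 441.458 / 63.776 = 6.9220 m/s².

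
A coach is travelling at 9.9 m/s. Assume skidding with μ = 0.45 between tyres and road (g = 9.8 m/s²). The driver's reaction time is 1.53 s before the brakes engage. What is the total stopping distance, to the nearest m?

a = μg = 0.45 × 9.8 = 4.410 m/s².
Reaction distance = v·t_r = 9.9000 × 1.53 = 15.147 m.
Braking distance = v²/(2a) = 9.9000² / (2 × 4.410) = 98.010 / 8.820 = 11.112 m.
Total = 15.147 + 11.112 = 26.259 m.

Total stopping distance ≈ 26 m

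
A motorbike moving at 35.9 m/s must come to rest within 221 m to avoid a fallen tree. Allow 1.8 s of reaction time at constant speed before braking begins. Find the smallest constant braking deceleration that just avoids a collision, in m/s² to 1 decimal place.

Distance covered during reaction = 35.9000 × 1.8 = 64.620 m.
Distance available for braking: 221 − 64.620 = 156.380 m.
v² = 2a·d ⇒ a = v²/(2d) = 35.9000² / (2 × 156.380) = 1288.810 / 312.760 = 4.1208 m/s².

Required deceleration ≈ 4.1 m/s²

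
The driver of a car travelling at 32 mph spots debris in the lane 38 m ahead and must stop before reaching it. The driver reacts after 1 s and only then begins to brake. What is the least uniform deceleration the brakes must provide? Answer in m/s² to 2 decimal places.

Required deceleration ≈ 4.32 m/s²

32 mph × 0.44704 = 14.3053 m/s.
Distance covered during reaction = 14.3053 × 1 = 14.305 m.
Distance available for braking: 38 − 14.305 = 23.695 m.
v² = 2a·d ⇒ a = v²/(2d) = 14.3053² / (2 × 23.695) = 204.642 / 47.390 = 4.3183 m/s².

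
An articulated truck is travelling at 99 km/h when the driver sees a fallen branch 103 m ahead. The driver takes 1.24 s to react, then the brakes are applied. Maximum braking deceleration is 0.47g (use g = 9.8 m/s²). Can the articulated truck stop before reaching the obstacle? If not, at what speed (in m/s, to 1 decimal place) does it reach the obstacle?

No — it strikes the obstacle at 11.0 m/s

99 km/h ÷ 3.6 = 27.5000 m/s.
a = 0.47 × 9.8 = 4.606 m/s².
Reaction distance = 27.5000 × 1.24 = 34.100 m.
Braking distance needed to stop: v²/(2a) = 756.250 / 9.212 = 82.094 m, so total needed = 34.100 + 82.094 = 116.194 m > 103 m — it cannot stop.
Distance remaining when braking begins: 103 − 34.100 = 68.900 m.
v² = v₀² − 2a·d = 756.250 − 2 × 4.606 × 68.900 = 121.543 m²/s².
v = √121.543 = 11.025 m/s.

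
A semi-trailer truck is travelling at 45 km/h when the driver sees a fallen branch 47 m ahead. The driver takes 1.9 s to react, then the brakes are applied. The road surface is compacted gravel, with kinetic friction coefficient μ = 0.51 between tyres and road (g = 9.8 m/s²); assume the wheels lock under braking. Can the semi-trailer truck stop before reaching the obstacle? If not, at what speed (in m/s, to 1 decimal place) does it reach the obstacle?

45 km/h ÷ 3.6 = 12.5000 m/s.
a = μg = 0.51 × 9.8 = 4.998 m/s².
Reaction distance = 12.5000 × 1.9 = 23.750 m.
Braking distance = v²/(2a) = 156.250 / 9.996 = 15.631 m.
Total stopping distance = 23.750 + 15.631 = 39.381 m, vs 47 m available — it stops with 47 − 39.381 = 7.619 m to spare.

Yes — it stops about 7.6 m short of the obstacle, so it never reaches it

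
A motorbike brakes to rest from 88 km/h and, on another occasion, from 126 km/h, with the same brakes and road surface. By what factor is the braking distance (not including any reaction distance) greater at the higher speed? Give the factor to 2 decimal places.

Braking distance d = v²/(2a), so with a fixed, d ∝ v².
Factor = (126/88)² = 1.4318² = 2.0501.

Factor ≈ 2.05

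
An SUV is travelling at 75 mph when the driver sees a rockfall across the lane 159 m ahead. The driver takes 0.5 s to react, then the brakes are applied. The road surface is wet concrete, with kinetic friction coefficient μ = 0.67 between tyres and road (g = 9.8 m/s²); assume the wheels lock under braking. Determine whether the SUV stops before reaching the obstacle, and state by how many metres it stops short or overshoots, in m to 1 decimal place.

75 mph × 0.44704 = 33.5280 m/s.
a = μg = 0.67 × 9.8 = 6.566 m/s².
Reaction distance = 33.5280 × 0.5 = 16.764 m.
Braking distance = v²/(2a) = 1124.127 / 13.132 = 85.602 m.
Total stopping distance = 16.764 + 85.602 = 102.366 m, vs 159 m available — it stops with 159 − 102.366 = 56.634 m to spare.

Yes — it stops 56.6 m short of the obstacle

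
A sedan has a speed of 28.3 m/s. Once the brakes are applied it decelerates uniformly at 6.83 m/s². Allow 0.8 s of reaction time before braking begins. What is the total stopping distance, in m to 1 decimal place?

Total stopping distance ≈ 81.3 m

Reaction distance = v·t_r = 28.3000 × 0.8 = 22.640 m.
Braking distance = v²/(2a) = 28.3000² / (2 × 6.830) = 800.890 / 13.660 = 58.630 m.
Total = 22.640 + 58.630 = 81.270 m.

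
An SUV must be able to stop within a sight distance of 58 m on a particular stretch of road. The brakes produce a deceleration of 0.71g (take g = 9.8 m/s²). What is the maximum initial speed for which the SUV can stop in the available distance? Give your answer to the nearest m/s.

a = 0.71 × 9.8 = 6.958 m/s².
v²/(2a) = d ⇒ v = √(2 × 6.958 × 58) = √807.13 = 28.4100 m/s.

Maximum speed ≈ 28 m/s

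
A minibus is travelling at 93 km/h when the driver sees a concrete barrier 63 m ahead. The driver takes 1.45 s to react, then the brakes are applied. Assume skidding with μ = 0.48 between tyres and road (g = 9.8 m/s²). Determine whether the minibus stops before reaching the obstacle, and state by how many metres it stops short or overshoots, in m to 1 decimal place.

No — it overshoots by 45.4 m

93 km/h ÷ 3.6 = 25.8333 m/s.
a = μg = 0.48 × 9.8 = 4.704 m/s².
Reaction distance = 25.8333 × 1.45 = 37.458 m.
Braking distance = v²/(2a) = 667.359 / 9.408 = 70.935 m.
Total stopping distance = 37.458 + 70.935 = 108.393 m, vs 63 m available — it cannot stop in time and overshoots by 108.393 − 63 = 45.393 m.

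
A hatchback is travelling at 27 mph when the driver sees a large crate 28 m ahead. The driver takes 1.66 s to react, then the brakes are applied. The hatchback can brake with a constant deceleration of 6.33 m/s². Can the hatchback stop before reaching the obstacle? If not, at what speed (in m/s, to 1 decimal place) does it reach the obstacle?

No — it strikes the obstacle at 6.7 m/s

27 mph × 0.44704 = 12.0701 m/s.
Reaction distance = 12.0701 × 1.66 = 20.036 m.
Braking distance needed to stop: v²/(2a) = 145.687 / 12.660 = 11.508 m, so total needed = 20.036 + 11.508 = 31.544 m > 28 m — it cannot stop.
Distance remaining when braking begins: 28 − 20.036 = 7.964 m.
v² = v₀² − 2a·d = 145.687 − 2 × 6.330 × 7.964 = 44.863 m²/s².
v = √44.863 = 6.698 m/s.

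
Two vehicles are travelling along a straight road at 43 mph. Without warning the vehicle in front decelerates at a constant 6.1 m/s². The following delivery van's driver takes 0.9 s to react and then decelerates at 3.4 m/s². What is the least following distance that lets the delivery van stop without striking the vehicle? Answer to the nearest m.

43 mph × 0.44704 = 19.2227 m/s.
Leader travels v²/(2a_L) = 369.512 / 12.200 = 30.288 m before stopping.
Follower covers v·t_r = 19.2227 × 0.9 = 17.300 m while reacting, then v²/(2a_F) = 369.512 / 6.800 = 54.340 m while braking, for a total of 17.300 + 54.340 = 71.640 m.
Since a_F ≤ a_L and the follower starts braking later, the follower is never slower than the leader, so the closest approach is when both have stopped.
Minimum gap = 71.640 − 30.288 = 41.352 m.

Minimum gap ≈ 41 m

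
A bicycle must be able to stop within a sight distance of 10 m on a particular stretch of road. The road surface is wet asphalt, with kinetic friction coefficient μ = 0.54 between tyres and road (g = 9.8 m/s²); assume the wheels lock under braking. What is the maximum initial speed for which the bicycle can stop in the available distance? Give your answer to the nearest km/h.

a = μg = 0.54 × 9.8 = 5.292 m/s².
v²/(2a) = d ⇒ v = √(2 × 5.292 × 10) = √105.84 = 10.2879 m/s.
10.2879 m/s × 3.6 = 37.036 km/h.

Maximum speed ≈ 37 km/h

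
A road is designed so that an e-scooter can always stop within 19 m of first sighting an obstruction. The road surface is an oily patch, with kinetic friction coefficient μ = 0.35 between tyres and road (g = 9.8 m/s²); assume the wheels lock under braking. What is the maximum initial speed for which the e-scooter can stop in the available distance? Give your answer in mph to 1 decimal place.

Maximum speed ≈ 25.5 mph

a = μg = 0.35 × 9.8 = 3.430 m/s².
v²/(2a) = d ⇒ v = √(2 × 3.430 × 19) = √130.34 = 11.4167 m/s.
11.4167 m/s ÷ 0.44704 = 25.538 mph.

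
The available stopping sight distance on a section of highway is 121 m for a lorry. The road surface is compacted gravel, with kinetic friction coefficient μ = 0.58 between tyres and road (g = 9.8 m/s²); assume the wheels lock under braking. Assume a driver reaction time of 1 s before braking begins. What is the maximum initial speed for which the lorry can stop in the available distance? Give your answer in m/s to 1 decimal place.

Maximum speed ≈ 31.8 m/s

a = μg = 0.58 × 9.8 = 5.684 m/s².
Stopping distance: v·t_r + v²/(2a) = 121 with t_r = 1 s and a = 5.684 m/s².
So v² + 11.368 v − 1375.53 = 0.
Positive root: v = −a·t_r + √((a·t_r)² + 2a·d) = −5.684 + √(32.308 + 1375.53) = 31.8372 m/s.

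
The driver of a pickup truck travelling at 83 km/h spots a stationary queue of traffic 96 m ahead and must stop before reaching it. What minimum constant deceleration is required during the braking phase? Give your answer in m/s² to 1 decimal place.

83 km/h ÷ 3.6 = 23.0556 m/s.
v² = 2a·d ⇒ a = v²/(2d) = 23.0556² / (2 × 96.000) = 531.561 / 192.000 = 2.7685 m/s².

Required deceleration ≈ 2.8 m/s²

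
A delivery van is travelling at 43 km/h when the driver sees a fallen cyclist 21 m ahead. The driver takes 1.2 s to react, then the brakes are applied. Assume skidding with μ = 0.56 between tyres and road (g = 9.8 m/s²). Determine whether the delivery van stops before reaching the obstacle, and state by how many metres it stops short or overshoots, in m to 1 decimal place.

43 km/h ÷ 3.6 = 11.9444 m/s.
a = μg = 0.56 × 9.8 = 5.488 m/s².
Reaction distance = 11.9444 × 1.2 = 14.333 m.
Braking distance = v²/(2a) = 142.669 / 10.976 = 12.998 m.
Total stopping distance = 14.333 + 12.998 = 27.331 m, vs 21 m available — it cannot stop in time and overshoots by 27.331 − 21 = 6.331 m.

No — it overshoots by 6.3 m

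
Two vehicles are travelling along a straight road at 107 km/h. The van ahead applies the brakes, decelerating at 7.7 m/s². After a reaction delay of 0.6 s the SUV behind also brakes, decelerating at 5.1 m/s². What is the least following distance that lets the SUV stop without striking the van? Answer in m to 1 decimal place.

Minimum gap ≈ 47.1 m

107 km/h ÷ 3.6 = 29.7222 m/s.
Leader travels v²/(2a_L) = 883.409 / 15.400 = 57.364 m before stopping.
Follower covers v·t_r = 29.7222 × 0.6 = 17.833 m while reacting, then v²/(2a_F) = 883.409 / 10.200 = 86.609 m while braking, for a total of 17.833 + 86.609 = 104.442 m.
Since a_F ≤ a_L and the follower starts braking later, the follower is never slower than the leader, so the closest approach is when both have stopped.
Minimum gap = 104.442 − 57.364 = 47.078 m.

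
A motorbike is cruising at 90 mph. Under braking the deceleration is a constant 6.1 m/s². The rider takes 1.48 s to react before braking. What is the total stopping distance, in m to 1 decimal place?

Total stopping distance ≈ 192.2 m

90 mph × 0.44704 = 40.2336 m/s.
Reaction distance = v·t_r = 40.2336 × 1.48 = 59.546 m.
Braking distance = v²/(2a) = 40.2336² / (2 × 6.100) = 1618.743 / 12.200 = 132.684 m.
Total = 59.546 + 132.684 = 192.230 m.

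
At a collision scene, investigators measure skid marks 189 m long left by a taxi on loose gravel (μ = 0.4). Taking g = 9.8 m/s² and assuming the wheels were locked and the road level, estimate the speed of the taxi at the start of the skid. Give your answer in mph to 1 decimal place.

Deceleration a = μg = 0.4 × 9.8 = 3.920 m/s².
v = √(2a·d) = √(2 × 3.920 × 189) = √1481.760 = 38.4936 m/s.
= 38.4936 ÷ 0.44704 = 86.108 mph.

Initial speed ≈ 86.1 mph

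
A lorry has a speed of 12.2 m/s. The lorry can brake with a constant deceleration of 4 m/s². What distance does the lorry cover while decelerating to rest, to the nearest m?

Braking distance ≈ 19 m

Braking distance = v²/(2a) = 12.2000² / (2 × 4.000) = 148.840 / 8.000 = 18.605 m.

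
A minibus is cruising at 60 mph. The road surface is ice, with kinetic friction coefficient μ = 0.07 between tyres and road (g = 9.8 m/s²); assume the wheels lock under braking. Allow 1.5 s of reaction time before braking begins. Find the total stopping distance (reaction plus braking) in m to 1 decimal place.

60 mph × 0.44704 = 26.8224 m/s.
a = μg = 0.07 × 9.8 = 0.686 m/s².
Reaction distance = v·t_r = 26.8224 × 1.5 = 40.234 m.
Braking distance = v²/(2a) = 26.8224² / (2 × 0.686) = 719.441 / 1.372 = 524.374 m.
Total = 40.234 + 524.374 = 564.608 m.

Total stopping distance ≈ 564.6 m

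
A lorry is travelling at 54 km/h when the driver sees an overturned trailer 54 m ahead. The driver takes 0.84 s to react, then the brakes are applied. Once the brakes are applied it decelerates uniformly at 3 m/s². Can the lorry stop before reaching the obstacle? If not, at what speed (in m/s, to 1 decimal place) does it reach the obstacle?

Yes — it stops about 3.9 m short of the obstacle, so it never reaches it

54 km/h ÷ 3.6 = 15.0000 m/s.
Reaction distance = 15.0000 × 0.84 = 12.600 m.
Braking distance = v²/(2a) = 225.000 / 6.000 = 37.500 m.
Total stopping distance = 12.600 + 37.500 = 50.100 m, vs 54 m available — it stops with 54 − 50.100 = 3.900 m to spare.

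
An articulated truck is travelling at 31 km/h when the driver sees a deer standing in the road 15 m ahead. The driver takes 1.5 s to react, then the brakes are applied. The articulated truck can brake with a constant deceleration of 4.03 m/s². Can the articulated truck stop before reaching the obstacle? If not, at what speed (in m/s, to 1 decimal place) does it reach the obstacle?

No — it strikes the obstacle at 7.6 m/s

31 km/h ÷ 3.6 = 8.6111 m/s.
Reaction distance = 8.6111 × 1.5 = 12.917 m.
Braking distance needed to stop: v²/(2a) = 74.151 / 8.060 = 9.200 m, so total needed = 12.917 + 9.200 = 22.117 m > 15 m — it cannot stop.
Distance remaining when braking begins: 15 − 12.917 = 2.083 m.
v² = v₀² − 2a·d = 74.151 − 2 × 4.030 × 2.083 = 57.362 m²/s².
v = √57.362 = 7.574 m/s.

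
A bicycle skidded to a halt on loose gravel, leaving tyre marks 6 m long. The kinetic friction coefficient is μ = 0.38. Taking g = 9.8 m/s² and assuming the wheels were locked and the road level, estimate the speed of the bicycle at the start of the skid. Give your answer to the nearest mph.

Initial speed ≈ 15 mph

Deceleration a = μg = 0.38 × 9.8 = 3.724 m/s².
v = √(2a·d) = √(2 × 3.724 × 6) = √44.688 = 6.6849 m/s.
= 6.6849 ÷ 0.44704 = 14.954 mph.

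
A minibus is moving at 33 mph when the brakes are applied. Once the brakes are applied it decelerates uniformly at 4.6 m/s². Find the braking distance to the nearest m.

33 mph × 0.44704 = 14.7523 m/s.
Braking distance = v²/(2a) = 14.7523² / (2 × 4.600) = 217.630 / 9.200 = 23.655 m.

Braking distance ≈ 24 m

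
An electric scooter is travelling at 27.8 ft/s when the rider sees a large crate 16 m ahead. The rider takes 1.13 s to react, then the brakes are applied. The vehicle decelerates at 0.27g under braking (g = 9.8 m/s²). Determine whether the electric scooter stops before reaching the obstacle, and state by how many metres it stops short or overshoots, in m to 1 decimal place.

No — it overshoots by 7.1 m

27.8 ft/s × 0.3048 = 8.4734 m/s.
a = 0.27 × 9.8 = 2.646 m/s².
Reaction distance = 8.4734 × 1.13 = 9.575 m.
Braking distance = v²/(2a) = 71.799 / 5.292 = 13.567 m.
Total stopping distance = 9.575 + 13.567 = 23.142 m, vs 16 m available — it cannot stop in time and overshoots by 23.142 − 16 = 7.142 m.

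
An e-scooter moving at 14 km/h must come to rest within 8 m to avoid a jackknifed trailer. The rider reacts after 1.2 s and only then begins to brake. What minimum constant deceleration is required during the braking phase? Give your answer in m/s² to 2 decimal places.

14 km/h ÷ 3.6 = 3.8889 m/s.
Distance covered during reaction = 3.8889 × 1.2 = 4.667 m.
Distance available for braking: 8 − 4.667 = 3.333 m.
v² = 2a·d ⇒ a = v²/(2d) = 3.8889² / (2 × 3.333) = 15.124 / 6.666 = 2.2688 m/s².

Required deceleration ≈ 2.27 m/s²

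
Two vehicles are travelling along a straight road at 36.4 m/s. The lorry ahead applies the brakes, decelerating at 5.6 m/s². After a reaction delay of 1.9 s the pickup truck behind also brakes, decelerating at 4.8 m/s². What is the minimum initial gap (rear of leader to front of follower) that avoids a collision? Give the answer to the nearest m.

Minimum gap ≈ 89 m

Leader travels v²/(2a_L) = 1324.960 / 11.200 = 118.300 m before stopping.
Follower covers v·t_r = 36.4000 × 1.9 = 69.160 m while reacting, then v²/(2a_F) = 1324.960 / 9.600 = 138.017 m while braking, for a total of 69.160 + 138.017 = 207.177 m.
Since a_F ≤ a_L and the follower starts braking later, the follower is never slower than the leader, so the closest approach is when both have stopped.
Minimum gap = 207.177 − 118.300 = 88.877 m.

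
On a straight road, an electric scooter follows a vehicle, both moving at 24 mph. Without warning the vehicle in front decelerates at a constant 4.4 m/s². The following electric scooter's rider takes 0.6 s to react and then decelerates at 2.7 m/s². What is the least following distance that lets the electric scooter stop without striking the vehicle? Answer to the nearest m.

Minimum gap ≈ 15 m

24 mph × 0.44704 = 10.7290 m/s.
Leader travels v²/(2a_L) = 115.111 / 8.800 = 13.081 m before stopping.
Follower covers v·t_r = 10.7290 × 0.6 = 6.437 m while reacting, then v²/(2a_F) = 115.111 / 5.400 = 21.317 m while braking, for a total of 6.437 + 21.317 = 27.754 m.
Since a_F ≤ a_L and the follower starts braking later, the follower is never slower than the leader, so the closest approach is when both have stopped.
Minimum gap = 27.754 − 13.081 = 14.673 m.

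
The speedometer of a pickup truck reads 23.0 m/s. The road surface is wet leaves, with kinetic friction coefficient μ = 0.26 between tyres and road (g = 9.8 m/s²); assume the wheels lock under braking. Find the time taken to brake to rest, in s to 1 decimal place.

a = μg = 0.26 × 9.8 = 2.548 m/s².
Braking time = v/a = 23.0000 / 2.548 = 9.027 s.

Braking time ≈ 9.0 s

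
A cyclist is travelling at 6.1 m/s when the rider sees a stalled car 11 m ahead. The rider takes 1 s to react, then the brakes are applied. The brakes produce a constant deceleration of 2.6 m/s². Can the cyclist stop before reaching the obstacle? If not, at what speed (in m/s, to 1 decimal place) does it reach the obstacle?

No — it strikes the obstacle at 3.4 m/s

Reaction distance = 6.1000 × 1 = 6.100 m.
Braking distance needed to stop: v²/(2a) = 37.210 / 5.200 = 7.156 m, so total needed = 6.100 + 7.156 = 13.256 m > 11 m — it cannot stop.
Distance remaining when braking begins: 11 − 6.100 = 4.900 m.
v² = v₀² − 2a·d = 37.210 − 2 × 2.600 × 4.900 = 11.730 m²/s².
v = √11.730 = 3.425 m/s.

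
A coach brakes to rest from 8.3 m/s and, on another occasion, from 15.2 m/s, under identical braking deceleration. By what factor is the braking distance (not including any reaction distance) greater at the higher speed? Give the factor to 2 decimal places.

Braking distance d = v²/(2a), so with a fixed, d ∝ v².
Factor = (15.2/8.3)² = 1.8313² = 3.3537.

Factor ≈ 3.35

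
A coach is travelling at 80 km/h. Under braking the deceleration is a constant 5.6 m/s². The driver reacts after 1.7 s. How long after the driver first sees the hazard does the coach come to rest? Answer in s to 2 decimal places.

80 km/h ÷ 3.6 = 22.2222 m/s.
Braking time = v/a = 22.2222 / 5.600 = 3.968 s.
Total = 1.7 + 3.968 = 5.668 s.

Total time ≈ 5.67 s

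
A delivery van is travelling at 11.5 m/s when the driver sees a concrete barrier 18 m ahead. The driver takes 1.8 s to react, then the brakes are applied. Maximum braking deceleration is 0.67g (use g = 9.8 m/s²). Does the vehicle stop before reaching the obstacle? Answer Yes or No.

a = 0.67 × 9.8 = 6.566 m/s².
Reaction distance = 11.5000 × 1.8 = 20.700 m.
Braking distance = v²/(2a) = 132.250 / 13.132 = 10.071 m.
Total stopping distance = 20.700 + 10.071 = 30.771 m, vs 18 m available — it cannot stop in time and overshoots by 30.771 − 18 = 12.771 m.

No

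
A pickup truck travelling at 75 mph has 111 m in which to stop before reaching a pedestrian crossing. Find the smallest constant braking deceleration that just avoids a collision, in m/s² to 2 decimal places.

75 mph × 0.44704 = 33.5280 m/s.
v² = 2a·d ⇒ a = v²/(2d) = 33.5280² / (2 × 111.000) = 1124.127 / 222.000 = 5.0636 m/s².

Required deceleration ≈ 5.06 m/s²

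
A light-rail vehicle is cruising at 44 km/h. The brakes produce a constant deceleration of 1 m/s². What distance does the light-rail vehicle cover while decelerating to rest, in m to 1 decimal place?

44 km/h ÷ 3.6 = 12.2222 m/s.
Braking distance = v²/(2a) = 12.2222² / (2 × 1.000) = 149.382 / 2.000 = 74.691 m.

Braking distance ≈ 74.7 m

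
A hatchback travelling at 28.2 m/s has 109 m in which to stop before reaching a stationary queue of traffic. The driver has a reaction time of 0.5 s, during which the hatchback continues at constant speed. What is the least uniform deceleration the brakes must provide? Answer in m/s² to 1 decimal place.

Distance covered during reaction = 28.2000 × 0.5 = 14.100 m.
Distance available for braking: 109 − 14.100 = 94.900 m.
v² = 2a·d ⇒ a = v²/(2d) = 28.2000² / (2 × 94.900) = 795.240 / 189.800 = 4.1899 m/s².

Required deceleration ≈ 4.2 m/s²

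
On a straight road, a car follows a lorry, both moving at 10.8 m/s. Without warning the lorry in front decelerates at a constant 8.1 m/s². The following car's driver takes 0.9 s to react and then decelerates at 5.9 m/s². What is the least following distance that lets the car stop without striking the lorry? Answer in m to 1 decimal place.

Minimum gap ≈ 12.4 m

Leader travels v²/(2a_L) = 116.640 / 16.200 = 7.200 m before stopping.
Follower covers v·t_r = 10.8000 × 0.9 = 9.720 m while reacting, then v²/(2a_F) = 116.640 / 11.800 = 9.885 m while braking, for a total of 9.720 + 9.885 = 19.605 m.
Since a_F ≤ a_L and the follower starts braking later, the follower is never slower than the leader, so the closest approach is when both have stopped.
Minimum gap = 19.605 − 7.200 = 12.405 m.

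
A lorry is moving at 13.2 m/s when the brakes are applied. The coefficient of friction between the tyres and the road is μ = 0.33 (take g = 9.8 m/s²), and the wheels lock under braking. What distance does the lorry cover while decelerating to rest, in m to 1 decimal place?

Braking distance ≈ 26.9 m

a = μg = 0.33 × 9.8 = 3.234 m/s².
Braking distance = v²/(2a) = 13.2000² / (2 × 3.234) = 174.240 / 6.468 = 26.939 m.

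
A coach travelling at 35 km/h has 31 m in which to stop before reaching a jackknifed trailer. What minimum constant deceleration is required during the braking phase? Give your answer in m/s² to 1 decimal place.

35 km/h ÷ 3.6 = 9.7222 m/s.
v² = 2a·d ⇒ a = v²/(2d) = 9.7222² / (2 × 31.000) = 94.521 / 62.000 = 1.5245 m/s².

Required deceleration ≈ 1.5 m/s²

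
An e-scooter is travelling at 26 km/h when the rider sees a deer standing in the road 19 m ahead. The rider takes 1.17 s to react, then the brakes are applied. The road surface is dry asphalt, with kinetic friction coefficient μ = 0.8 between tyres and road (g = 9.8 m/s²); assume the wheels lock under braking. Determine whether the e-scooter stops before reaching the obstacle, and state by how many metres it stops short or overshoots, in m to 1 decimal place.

Yes — it stops 7.2 m short of the obstacle

26 km/h ÷ 3.6 = 7.2222 m/s.
a = μg = 0.8 × 9.8 = 7.840 m/s².
Reaction distance = 7.2222 × 1.17 = 8.450 m.
Braking distance = v²/(2a) = 52.160 / 15.680 = 3.327 m.
Total stopping distance = 8.450 + 3.327 = 11.777 m, vs 19 m available — it stops with 19 − 11.777 = 7.223 m to spare.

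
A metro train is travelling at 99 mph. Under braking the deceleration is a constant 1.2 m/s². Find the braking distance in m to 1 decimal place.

99 mph × 0.44704 = 44.2570 m/s.
Braking distance = v²/(2a) = 44.2570² / (2 × 1.200) = 1958.682 / 2.400 = 816.118 m.

Braking distance ≈ 816.1 m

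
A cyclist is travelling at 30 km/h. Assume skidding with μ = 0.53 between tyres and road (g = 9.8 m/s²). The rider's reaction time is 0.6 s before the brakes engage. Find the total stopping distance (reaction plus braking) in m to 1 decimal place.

30 km/h ÷ 3.6 = 8.3333 m/s.
a = μg = 0.53 × 9.8 = 5.194 m/s².
Reaction distance = v·t_r = 8.3333 × 0.6 = 5.000 m.
Braking distance = v²/(2a) = 8.3333² / (2 × 5.194) = 69.444 / 10.388 = 6.685 m.
Total = 5.000 + 6.685 = 11.685 m.

Total stopping distance ≈ 11.7 m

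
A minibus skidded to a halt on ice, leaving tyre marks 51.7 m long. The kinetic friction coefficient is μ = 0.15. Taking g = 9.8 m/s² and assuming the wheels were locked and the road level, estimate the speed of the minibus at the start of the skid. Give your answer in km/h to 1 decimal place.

Initial speed ≈ 44.4 km/h

Deceleration a = μg = 0.15 × 9.8 = 1.470 m/s².
v = √(2a·d) = √(2 × 1.470 × 51.7) = √151.998 = 12.3287 m/s.
= 12.3287 × 3.6 = 44.383 km/h.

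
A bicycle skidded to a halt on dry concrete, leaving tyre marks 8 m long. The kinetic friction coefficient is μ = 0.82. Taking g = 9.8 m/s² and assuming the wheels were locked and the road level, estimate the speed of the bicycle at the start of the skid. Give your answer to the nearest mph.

Initial speed ≈ 25 mph

Deceleration a = μg = 0.82 × 9.8 = 8.036 m/s².
v = √(2a·d) = √(2 × 8.036 × 8) = √128.576 = 11.3391 m/s.
= 11.3391 ÷ 0.44704 = 25.365 mph.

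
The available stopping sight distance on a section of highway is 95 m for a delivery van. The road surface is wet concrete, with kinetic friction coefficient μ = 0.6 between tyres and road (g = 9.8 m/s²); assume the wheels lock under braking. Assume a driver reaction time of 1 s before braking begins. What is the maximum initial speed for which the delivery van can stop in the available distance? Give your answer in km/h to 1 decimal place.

a = μg = 0.6 × 9.8 = 5.880 m/s².
Stopping distance: v·t_r + v²/(2a) = 95 with t_r = 1 s and a = 5.880 m/s².
So v² + 11.760 v − 1117.20 = 0.
Positive root: v = −a·t_r + √((a·t_r)² + 2a·d) = −5.880 + √(34.574 + 1117.20) = 28.0578 m/s.
28.0578 m/s × 3.6 = 101.008 km/h.

Maximum speed ≈ 101.0 km/h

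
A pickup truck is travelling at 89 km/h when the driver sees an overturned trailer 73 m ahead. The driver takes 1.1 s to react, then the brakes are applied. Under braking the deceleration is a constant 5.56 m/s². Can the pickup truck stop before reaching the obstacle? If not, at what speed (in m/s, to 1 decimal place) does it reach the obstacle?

89 km/h ÷ 3.6 = 24.7222 m/s.
Reaction distance = 24.7222 × 1.1 = 27.194 m.
Braking distance needed to stop: v²/(2a) = 611.187 / 11.120 = 54.963 m, so total needed = 27.194 + 54.963 = 82.157 m > 73 m — it cannot stop.
Distance remaining when braking begins: 73 − 27.194 = 45.806 m.
v² = v₀² − 2a·d = 611.187 − 2 × 5.560 × 45.806 = 101.824 m²/s².
v = √101.824 = 10.091 m/s.

No — it strikes the obstacle at 10.1 m/s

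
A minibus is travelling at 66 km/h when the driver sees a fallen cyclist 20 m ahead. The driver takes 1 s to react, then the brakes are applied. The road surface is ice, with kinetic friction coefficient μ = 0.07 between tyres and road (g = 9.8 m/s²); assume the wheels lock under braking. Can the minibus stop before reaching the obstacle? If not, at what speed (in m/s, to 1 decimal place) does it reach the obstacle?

No — it strikes the obstacle at 18.3 m/s

66 km/h ÷ 3.6 = 18.3333 m/s.
a = μg = 0.07 × 9.8 = 0.686 m/s².
Reaction distance = 18.3333 × 1 = 18.333 m.
Braking distance needed to stop: v²/(2a) = 336.110 / 1.372 = 244.978 m, so total needed = 18.333 + 244.978 = 263.311 m > 20 m — it cannot stop.
Distance remaining when braking begins: 20 − 18.333 = 1.667 m.
v² = v₀² − 2a·d = 336.110 − 2 × 0.686 × 1.667 = 333.823 m²/s².
v = √333.823 = 18.271 m/s.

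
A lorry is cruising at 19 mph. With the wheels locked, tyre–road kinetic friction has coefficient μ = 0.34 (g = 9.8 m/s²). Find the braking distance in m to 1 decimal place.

19 mph × 0.44704 = 8.4938 m/s.
a = μg = 0.34 × 9.8 = 3.332 m/s².
Braking distance = v²/(2a) = 8.4938² / (2 × 3.332) = 72.145 / 6.664 = 10.826 m.

Braking distance ≈ 10.8 m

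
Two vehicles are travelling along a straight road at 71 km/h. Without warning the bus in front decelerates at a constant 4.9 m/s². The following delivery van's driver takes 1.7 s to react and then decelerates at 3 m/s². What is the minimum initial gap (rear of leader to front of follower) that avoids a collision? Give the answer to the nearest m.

71 km/h ÷ 3.6 = 19.7222 m/s.
Leader travels v²/(2a_L) = 388.965 / 9.800 = 39.690 m before stopping.
Follower covers v·t_r = 19.7222 × 1.7 = 33.528 m while reacting, then v²/(2a_F) = 388.965 / 6.000 = 64.828 m while braking, for a total of 33.528 + 64.828 = 98.356 m.
Since a_F ≤ a_L and the follower starts braking later, the follower is never slower than the leader, so the closest approach is when both have stopped.
Minimum gap = 98.356 − 39.690 = 58.666 m.

Minimum gap ≈ 59 m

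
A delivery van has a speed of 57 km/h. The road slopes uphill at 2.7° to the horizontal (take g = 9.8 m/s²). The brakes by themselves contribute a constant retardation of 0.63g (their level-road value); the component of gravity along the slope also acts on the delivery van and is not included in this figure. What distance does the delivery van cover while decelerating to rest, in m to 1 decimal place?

Braking distance ≈ 18.9 m

57 km/h ÷ 3.6 = 15.8333 m/s.
a = 0.63 × 9.8 = 6.174 m/s².
Gravity along the uphill slope adds to the braking deceleration: a_eff = 6.174 + 9.8·sin 2.7° = 6.174 + 0.462 = 6.636 m/s².
Braking distance = v²/(2a) = 15.8333² / (2 × 6.636) = 250.693 / 13.272 = 18.889 m.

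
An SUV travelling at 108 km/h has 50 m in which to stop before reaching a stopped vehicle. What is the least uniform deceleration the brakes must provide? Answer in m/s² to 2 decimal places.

108 km/h ÷ 3.6 = 30.0000 m/s.
v² = 2a·d ⇒ a = v²/(2d) = 30.0000² / (2 × 50.000) = 900.000 / 100.000 = 9.0000 m/s².

Required deceleration ≈ 9.00 m/s²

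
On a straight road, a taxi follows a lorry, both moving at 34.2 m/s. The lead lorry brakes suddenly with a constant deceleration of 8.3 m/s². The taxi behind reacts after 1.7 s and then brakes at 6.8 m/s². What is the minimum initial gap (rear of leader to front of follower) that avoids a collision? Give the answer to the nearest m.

Leader travels v²/(2a_L) = 1169.640 / 16.600 = 70.460 m before stopping.
Follower covers v·t_r = 34.2000 × 1.7 = 58.140 m while reacting, then v²/(2a_F) = 1169.640 / 13.600 = 86.003 m while braking, for a total of 58.140 + 86.003 = 144.143 m.
Since a_F ≤ a_L and the follower starts braking later, the follower is never slower than the leader, so the closest approach is when both have stopped.
Minimum gap = 144.143 − 70.460 = 73.683 m.

Minimum gap ≈ 74 m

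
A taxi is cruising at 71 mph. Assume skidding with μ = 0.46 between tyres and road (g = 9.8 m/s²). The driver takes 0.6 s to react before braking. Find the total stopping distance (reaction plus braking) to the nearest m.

71 mph × 0.44704 = 31.7398 m/s.
a = μg = 0.46 × 9.8 = 4.508 m/s².
Reaction distance = v·t_r = 31.7398 × 0.6 = 19.044 m.
Braking distance = v²/(2a) = 31.7398² / (2 × 4.508) = 1007.415 / 9.016 = 111.736 m.
Total = 19.044 + 111.736 = 130.780 m.

Total stopping distance ≈ 131 m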